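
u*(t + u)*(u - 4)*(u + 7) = t*u^3 + 3*t*u^2 - 28*t*u + u^4 + 3*u^3 - 28*u^2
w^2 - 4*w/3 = w*(w - 4/3)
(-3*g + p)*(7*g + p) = -21*g^2 + 4*g*p + p^2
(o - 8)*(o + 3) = o^2 - 5*o - 24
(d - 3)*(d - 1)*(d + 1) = d^3 - 3*d^2 - d + 3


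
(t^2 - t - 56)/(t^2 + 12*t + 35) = (t - 8)/(t + 5)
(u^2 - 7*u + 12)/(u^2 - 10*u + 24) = (u - 3)/(u - 6)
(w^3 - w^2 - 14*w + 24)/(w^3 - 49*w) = (w^3 - w^2 - 14*w + 24)/(w*(w^2 - 49))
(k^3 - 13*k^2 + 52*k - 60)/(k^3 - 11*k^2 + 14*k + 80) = (k^2 - 8*k + 12)/(k^2 - 6*k - 16)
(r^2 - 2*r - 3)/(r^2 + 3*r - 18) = (r + 1)/(r + 6)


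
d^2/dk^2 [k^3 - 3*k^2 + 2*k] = 6*k - 6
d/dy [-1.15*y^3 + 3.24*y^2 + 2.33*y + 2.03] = -3.45*y^2 + 6.48*y + 2.33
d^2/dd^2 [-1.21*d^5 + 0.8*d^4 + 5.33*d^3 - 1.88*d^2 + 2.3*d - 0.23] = -24.2*d^3 + 9.6*d^2 + 31.98*d - 3.76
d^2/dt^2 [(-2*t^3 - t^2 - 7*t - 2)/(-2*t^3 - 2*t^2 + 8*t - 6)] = (-t^6 + 45*t^5 + 9*t^4 + 60*t^3 - 225*t^2 - 51*t + 119)/(t^9 + 3*t^8 - 9*t^7 - 14*t^6 + 54*t^5 - 15*t^4 - 109*t^3 + 171*t^2 - 108*t + 27)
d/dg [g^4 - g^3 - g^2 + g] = 4*g^3 - 3*g^2 - 2*g + 1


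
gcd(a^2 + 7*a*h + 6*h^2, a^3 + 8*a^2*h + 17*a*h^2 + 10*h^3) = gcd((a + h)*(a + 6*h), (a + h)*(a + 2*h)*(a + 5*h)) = a + h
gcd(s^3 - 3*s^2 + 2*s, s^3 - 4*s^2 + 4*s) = s^2 - 2*s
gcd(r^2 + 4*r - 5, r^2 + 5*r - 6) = r - 1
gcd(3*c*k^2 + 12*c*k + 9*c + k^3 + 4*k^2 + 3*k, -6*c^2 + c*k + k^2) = 3*c + k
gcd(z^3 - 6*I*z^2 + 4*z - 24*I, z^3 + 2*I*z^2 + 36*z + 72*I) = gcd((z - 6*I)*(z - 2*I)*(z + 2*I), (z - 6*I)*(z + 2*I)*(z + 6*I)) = z^2 - 4*I*z + 12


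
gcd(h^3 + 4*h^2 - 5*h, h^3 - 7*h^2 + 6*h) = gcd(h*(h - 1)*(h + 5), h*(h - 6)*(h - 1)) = h^2 - h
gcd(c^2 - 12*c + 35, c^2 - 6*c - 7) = c - 7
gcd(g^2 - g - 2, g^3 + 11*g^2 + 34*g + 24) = g + 1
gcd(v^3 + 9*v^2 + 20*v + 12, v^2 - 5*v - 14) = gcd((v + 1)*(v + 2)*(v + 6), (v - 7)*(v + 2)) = v + 2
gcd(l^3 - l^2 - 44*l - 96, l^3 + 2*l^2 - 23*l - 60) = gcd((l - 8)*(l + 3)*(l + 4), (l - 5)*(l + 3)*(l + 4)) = l^2 + 7*l + 12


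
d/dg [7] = 0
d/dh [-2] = 0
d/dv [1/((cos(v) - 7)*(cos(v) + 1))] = 2*(cos(v) - 3)*sin(v)/((cos(v) - 7)^2*(cos(v) + 1)^2)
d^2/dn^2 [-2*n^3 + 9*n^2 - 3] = 18 - 12*n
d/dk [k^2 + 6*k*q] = 2*k + 6*q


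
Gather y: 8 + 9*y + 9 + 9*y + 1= 18*y + 18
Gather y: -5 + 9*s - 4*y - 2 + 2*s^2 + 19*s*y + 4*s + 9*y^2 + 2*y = 2*s^2 + 13*s + 9*y^2 + y*(19*s - 2) - 7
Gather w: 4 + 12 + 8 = 24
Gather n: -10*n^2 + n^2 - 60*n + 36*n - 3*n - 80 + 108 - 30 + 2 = -9*n^2 - 27*n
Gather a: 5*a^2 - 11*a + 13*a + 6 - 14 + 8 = 5*a^2 + 2*a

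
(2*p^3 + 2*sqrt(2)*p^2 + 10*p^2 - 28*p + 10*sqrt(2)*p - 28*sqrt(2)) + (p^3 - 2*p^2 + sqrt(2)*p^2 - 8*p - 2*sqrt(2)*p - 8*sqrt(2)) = 3*p^3 + 3*sqrt(2)*p^2 + 8*p^2 - 36*p + 8*sqrt(2)*p - 36*sqrt(2)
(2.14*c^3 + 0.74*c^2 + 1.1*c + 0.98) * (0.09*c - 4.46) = 0.1926*c^4 - 9.4778*c^3 - 3.2014*c^2 - 4.8178*c - 4.3708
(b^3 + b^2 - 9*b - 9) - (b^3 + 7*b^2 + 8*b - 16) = -6*b^2 - 17*b + 7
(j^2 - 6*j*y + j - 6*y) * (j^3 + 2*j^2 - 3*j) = j^5 - 6*j^4*y + 3*j^4 - 18*j^3*y - j^3 + 6*j^2*y - 3*j^2 + 18*j*y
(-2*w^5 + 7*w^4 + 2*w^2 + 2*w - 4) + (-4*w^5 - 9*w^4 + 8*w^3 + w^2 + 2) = -6*w^5 - 2*w^4 + 8*w^3 + 3*w^2 + 2*w - 2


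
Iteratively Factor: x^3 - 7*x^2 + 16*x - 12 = (x - 2)*(x^2 - 5*x + 6) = (x - 3)*(x - 2)*(x - 2)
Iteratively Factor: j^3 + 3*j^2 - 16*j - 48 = (j + 3)*(j^2 - 16) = (j + 3)*(j + 4)*(j - 4)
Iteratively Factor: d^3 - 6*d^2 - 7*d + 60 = (d - 5)*(d^2 - d - 12) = (d - 5)*(d + 3)*(d - 4)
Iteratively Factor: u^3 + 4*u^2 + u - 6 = (u - 1)*(u^2 + 5*u + 6) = (u - 1)*(u + 2)*(u + 3)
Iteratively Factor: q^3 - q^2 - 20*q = (q)*(q^2 - q - 20) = q*(q + 4)*(q - 5)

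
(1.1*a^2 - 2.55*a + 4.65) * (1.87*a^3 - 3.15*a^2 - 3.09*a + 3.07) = 2.057*a^5 - 8.2335*a^4 + 13.329*a^3 - 3.391*a^2 - 22.197*a + 14.2755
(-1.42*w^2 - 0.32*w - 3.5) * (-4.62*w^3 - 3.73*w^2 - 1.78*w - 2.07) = 6.5604*w^5 + 6.775*w^4 + 19.8912*w^3 + 16.564*w^2 + 6.8924*w + 7.245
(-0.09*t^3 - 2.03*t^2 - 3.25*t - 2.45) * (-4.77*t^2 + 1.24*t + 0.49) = 0.4293*t^5 + 9.5715*t^4 + 12.9412*t^3 + 6.6618*t^2 - 4.6305*t - 1.2005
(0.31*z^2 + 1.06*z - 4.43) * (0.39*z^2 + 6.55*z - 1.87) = 0.1209*z^4 + 2.4439*z^3 + 4.6356*z^2 - 30.9987*z + 8.2841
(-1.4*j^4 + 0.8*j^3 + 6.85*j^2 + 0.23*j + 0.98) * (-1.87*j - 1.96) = 2.618*j^5 + 1.248*j^4 - 14.3775*j^3 - 13.8561*j^2 - 2.2834*j - 1.9208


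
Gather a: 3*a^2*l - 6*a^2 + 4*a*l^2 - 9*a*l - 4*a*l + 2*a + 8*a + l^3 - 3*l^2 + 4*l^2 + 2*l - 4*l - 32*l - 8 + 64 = a^2*(3*l - 6) + a*(4*l^2 - 13*l + 10) + l^3 + l^2 - 34*l + 56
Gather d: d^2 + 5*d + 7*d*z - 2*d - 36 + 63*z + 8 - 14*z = d^2 + d*(7*z + 3) + 49*z - 28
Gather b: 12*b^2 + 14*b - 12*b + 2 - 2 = 12*b^2 + 2*b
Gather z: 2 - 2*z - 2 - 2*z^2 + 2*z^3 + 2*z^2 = 2*z^3 - 2*z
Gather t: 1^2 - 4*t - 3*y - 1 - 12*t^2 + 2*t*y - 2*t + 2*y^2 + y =-12*t^2 + t*(2*y - 6) + 2*y^2 - 2*y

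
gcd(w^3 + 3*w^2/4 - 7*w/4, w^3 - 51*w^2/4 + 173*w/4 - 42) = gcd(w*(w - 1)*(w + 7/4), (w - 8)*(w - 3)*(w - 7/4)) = 1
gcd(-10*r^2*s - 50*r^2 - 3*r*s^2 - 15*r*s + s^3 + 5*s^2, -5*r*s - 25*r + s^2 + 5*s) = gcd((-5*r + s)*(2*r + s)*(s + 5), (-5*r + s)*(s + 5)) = 5*r*s + 25*r - s^2 - 5*s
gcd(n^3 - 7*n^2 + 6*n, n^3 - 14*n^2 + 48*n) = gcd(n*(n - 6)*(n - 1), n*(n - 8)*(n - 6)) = n^2 - 6*n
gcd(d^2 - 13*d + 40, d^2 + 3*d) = 1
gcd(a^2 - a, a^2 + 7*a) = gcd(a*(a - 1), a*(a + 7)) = a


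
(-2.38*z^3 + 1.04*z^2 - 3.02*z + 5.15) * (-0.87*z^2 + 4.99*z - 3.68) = 2.0706*z^5 - 12.781*z^4 + 16.5754*z^3 - 23.3775*z^2 + 36.8121*z - 18.952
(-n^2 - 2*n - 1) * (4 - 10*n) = 10*n^3 + 16*n^2 + 2*n - 4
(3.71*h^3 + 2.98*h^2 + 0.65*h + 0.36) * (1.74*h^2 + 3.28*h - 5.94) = 6.4554*h^5 + 17.354*h^4 - 11.132*h^3 - 14.9428*h^2 - 2.6802*h - 2.1384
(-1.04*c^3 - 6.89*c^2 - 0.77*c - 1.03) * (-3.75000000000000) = 3.9*c^3 + 25.8375*c^2 + 2.8875*c + 3.8625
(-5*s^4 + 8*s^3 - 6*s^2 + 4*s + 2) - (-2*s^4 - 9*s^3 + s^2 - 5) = -3*s^4 + 17*s^3 - 7*s^2 + 4*s + 7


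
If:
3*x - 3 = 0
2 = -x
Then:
No Solution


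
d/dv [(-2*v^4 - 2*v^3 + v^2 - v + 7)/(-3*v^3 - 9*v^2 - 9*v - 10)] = (6*v^6 + 36*v^5 + 75*v^4 + 110*v^3 + 105*v^2 + 106*v + 73)/(9*v^6 + 54*v^5 + 135*v^4 + 222*v^3 + 261*v^2 + 180*v + 100)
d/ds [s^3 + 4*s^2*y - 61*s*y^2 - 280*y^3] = 3*s^2 + 8*s*y - 61*y^2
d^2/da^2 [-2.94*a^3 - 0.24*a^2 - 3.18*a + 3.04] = -17.64*a - 0.48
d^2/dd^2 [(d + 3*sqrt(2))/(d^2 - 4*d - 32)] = 2*(-4*(d - 2)^2*(d + 3*sqrt(2)) + (-3*d - 3*sqrt(2) + 4)*(-d^2 + 4*d + 32))/(-d^2 + 4*d + 32)^3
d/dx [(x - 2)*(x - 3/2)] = 2*x - 7/2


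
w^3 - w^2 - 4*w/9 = w*(w - 4/3)*(w + 1/3)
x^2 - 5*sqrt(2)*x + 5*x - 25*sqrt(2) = (x + 5)*(x - 5*sqrt(2))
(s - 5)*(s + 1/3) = s^2 - 14*s/3 - 5/3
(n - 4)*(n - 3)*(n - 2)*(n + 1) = n^4 - 8*n^3 + 17*n^2 + 2*n - 24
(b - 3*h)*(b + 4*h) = b^2 + b*h - 12*h^2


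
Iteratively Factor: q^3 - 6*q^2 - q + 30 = (q - 3)*(q^2 - 3*q - 10) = (q - 5)*(q - 3)*(q + 2)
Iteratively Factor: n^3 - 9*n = (n - 3)*(n^2 + 3*n) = (n - 3)*(n + 3)*(n)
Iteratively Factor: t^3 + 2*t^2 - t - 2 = (t - 1)*(t^2 + 3*t + 2) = (t - 1)*(t + 1)*(t + 2)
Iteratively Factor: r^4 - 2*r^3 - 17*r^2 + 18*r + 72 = (r - 3)*(r^3 + r^2 - 14*r - 24) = (r - 3)*(r + 3)*(r^2 - 2*r - 8) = (r - 4)*(r - 3)*(r + 3)*(r + 2)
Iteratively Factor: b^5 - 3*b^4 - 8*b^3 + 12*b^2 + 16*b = (b - 2)*(b^4 - b^3 - 10*b^2 - 8*b) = (b - 4)*(b - 2)*(b^3 + 3*b^2 + 2*b) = (b - 4)*(b - 2)*(b + 2)*(b^2 + b) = (b - 4)*(b - 2)*(b + 1)*(b + 2)*(b)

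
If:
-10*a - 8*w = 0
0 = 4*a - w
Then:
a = 0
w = 0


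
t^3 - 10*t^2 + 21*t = t*(t - 7)*(t - 3)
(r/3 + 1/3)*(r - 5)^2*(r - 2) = r^4/3 - 11*r^3/3 + 11*r^2 - 5*r/3 - 50/3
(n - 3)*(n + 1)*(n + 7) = n^3 + 5*n^2 - 17*n - 21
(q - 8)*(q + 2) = q^2 - 6*q - 16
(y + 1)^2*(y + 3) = y^3 + 5*y^2 + 7*y + 3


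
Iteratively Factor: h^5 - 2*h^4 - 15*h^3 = (h - 5)*(h^4 + 3*h^3) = (h - 5)*(h + 3)*(h^3) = h*(h - 5)*(h + 3)*(h^2) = h^2*(h - 5)*(h + 3)*(h)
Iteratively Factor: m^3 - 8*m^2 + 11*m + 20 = (m - 4)*(m^2 - 4*m - 5) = (m - 5)*(m - 4)*(m + 1)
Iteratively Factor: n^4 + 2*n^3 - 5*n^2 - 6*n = (n + 3)*(n^3 - n^2 - 2*n) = (n - 2)*(n + 3)*(n^2 + n) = n*(n - 2)*(n + 3)*(n + 1)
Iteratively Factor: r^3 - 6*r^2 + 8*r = (r - 4)*(r^2 - 2*r) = (r - 4)*(r - 2)*(r)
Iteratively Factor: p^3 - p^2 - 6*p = (p - 3)*(p^2 + 2*p) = (p - 3)*(p + 2)*(p)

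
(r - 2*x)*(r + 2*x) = r^2 - 4*x^2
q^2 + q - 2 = (q - 1)*(q + 2)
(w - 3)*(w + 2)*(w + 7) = w^3 + 6*w^2 - 13*w - 42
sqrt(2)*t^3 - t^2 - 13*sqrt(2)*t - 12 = (t - 3*sqrt(2))*(t + 2*sqrt(2))*(sqrt(2)*t + 1)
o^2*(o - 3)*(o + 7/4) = o^4 - 5*o^3/4 - 21*o^2/4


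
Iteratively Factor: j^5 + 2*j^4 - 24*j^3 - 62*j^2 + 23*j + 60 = (j + 1)*(j^4 + j^3 - 25*j^2 - 37*j + 60) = (j + 1)*(j + 4)*(j^3 - 3*j^2 - 13*j + 15) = (j + 1)*(j + 3)*(j + 4)*(j^2 - 6*j + 5) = (j - 5)*(j + 1)*(j + 3)*(j + 4)*(j - 1)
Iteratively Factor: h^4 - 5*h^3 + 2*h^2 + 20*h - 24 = (h + 2)*(h^3 - 7*h^2 + 16*h - 12) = (h - 3)*(h + 2)*(h^2 - 4*h + 4) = (h - 3)*(h - 2)*(h + 2)*(h - 2)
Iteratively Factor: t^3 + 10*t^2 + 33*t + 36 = (t + 3)*(t^2 + 7*t + 12) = (t + 3)*(t + 4)*(t + 3)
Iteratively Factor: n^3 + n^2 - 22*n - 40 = (n + 2)*(n^2 - n - 20) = (n - 5)*(n + 2)*(n + 4)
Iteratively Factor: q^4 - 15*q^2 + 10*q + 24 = (q + 4)*(q^3 - 4*q^2 + q + 6) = (q - 2)*(q + 4)*(q^2 - 2*q - 3) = (q - 2)*(q + 1)*(q + 4)*(q - 3)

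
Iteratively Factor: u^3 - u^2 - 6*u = (u + 2)*(u^2 - 3*u) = u*(u + 2)*(u - 3)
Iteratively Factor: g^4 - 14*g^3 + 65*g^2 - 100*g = (g - 4)*(g^3 - 10*g^2 + 25*g) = g*(g - 4)*(g^2 - 10*g + 25) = g*(g - 5)*(g - 4)*(g - 5)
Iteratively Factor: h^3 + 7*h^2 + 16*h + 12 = (h + 2)*(h^2 + 5*h + 6) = (h + 2)*(h + 3)*(h + 2)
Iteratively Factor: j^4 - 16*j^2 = (j - 4)*(j^3 + 4*j^2) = (j - 4)*(j + 4)*(j^2) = j*(j - 4)*(j + 4)*(j)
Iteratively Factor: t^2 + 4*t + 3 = (t + 1)*(t + 3)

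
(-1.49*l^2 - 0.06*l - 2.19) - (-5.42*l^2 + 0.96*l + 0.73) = 3.93*l^2 - 1.02*l - 2.92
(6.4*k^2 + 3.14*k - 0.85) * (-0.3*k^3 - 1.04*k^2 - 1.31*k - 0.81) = -1.92*k^5 - 7.598*k^4 - 11.3946*k^3 - 8.4134*k^2 - 1.4299*k + 0.6885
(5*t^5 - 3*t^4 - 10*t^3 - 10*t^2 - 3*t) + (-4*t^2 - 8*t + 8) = 5*t^5 - 3*t^4 - 10*t^3 - 14*t^2 - 11*t + 8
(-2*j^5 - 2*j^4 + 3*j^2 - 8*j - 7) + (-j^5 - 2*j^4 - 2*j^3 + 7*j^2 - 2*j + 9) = -3*j^5 - 4*j^4 - 2*j^3 + 10*j^2 - 10*j + 2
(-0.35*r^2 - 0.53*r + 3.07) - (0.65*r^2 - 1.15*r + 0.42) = -1.0*r^2 + 0.62*r + 2.65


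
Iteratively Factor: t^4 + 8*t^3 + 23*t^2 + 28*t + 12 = (t + 2)*(t^3 + 6*t^2 + 11*t + 6) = (t + 1)*(t + 2)*(t^2 + 5*t + 6) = (t + 1)*(t + 2)^2*(t + 3)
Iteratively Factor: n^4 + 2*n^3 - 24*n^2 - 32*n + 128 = (n + 4)*(n^3 - 2*n^2 - 16*n + 32) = (n - 4)*(n + 4)*(n^2 + 2*n - 8) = (n - 4)*(n - 2)*(n + 4)*(n + 4)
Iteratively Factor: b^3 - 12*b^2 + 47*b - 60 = (b - 3)*(b^2 - 9*b + 20) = (b - 4)*(b - 3)*(b - 5)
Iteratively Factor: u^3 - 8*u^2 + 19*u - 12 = (u - 4)*(u^2 - 4*u + 3) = (u - 4)*(u - 3)*(u - 1)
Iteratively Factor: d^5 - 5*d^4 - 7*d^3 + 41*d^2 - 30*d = (d + 3)*(d^4 - 8*d^3 + 17*d^2 - 10*d) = d*(d + 3)*(d^3 - 8*d^2 + 17*d - 10) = d*(d - 1)*(d + 3)*(d^2 - 7*d + 10) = d*(d - 5)*(d - 1)*(d + 3)*(d - 2)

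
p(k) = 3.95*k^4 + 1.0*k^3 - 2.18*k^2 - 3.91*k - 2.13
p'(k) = 15.8*k^3 + 3.0*k^2 - 4.36*k - 3.91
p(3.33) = 483.31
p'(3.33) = 598.27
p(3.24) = 431.62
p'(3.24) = 550.85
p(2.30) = 100.05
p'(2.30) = 194.17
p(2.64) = 182.63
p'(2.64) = 296.20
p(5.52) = 3745.42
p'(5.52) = 2720.94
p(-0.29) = -1.18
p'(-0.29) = -2.78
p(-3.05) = 302.96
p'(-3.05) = -410.99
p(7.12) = 10371.65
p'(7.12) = 5820.05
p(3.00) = 313.47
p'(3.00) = 436.61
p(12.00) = 83272.23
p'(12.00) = 27678.17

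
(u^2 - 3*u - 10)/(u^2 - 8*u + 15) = (u + 2)/(u - 3)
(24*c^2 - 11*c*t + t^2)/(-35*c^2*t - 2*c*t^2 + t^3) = (-24*c^2 + 11*c*t - t^2)/(t*(35*c^2 + 2*c*t - t^2))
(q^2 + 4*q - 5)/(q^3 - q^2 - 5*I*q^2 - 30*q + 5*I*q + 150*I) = (q - 1)/(q^2 - q*(6 + 5*I) + 30*I)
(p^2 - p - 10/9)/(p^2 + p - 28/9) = (9*p^2 - 9*p - 10)/(9*p^2 + 9*p - 28)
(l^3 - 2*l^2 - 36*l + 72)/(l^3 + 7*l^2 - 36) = (l - 6)/(l + 3)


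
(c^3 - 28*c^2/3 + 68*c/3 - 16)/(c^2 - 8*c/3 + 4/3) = (3*c^2 - 22*c + 24)/(3*c - 2)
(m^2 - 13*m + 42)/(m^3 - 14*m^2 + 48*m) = (m - 7)/(m*(m - 8))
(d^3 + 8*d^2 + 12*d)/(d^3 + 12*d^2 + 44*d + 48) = d/(d + 4)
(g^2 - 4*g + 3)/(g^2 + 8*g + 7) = (g^2 - 4*g + 3)/(g^2 + 8*g + 7)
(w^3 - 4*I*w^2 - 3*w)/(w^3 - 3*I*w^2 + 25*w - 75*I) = w*(w - I)/(w^2 + 25)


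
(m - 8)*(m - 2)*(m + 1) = m^3 - 9*m^2 + 6*m + 16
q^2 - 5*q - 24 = (q - 8)*(q + 3)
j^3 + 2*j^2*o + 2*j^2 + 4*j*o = j*(j + 2)*(j + 2*o)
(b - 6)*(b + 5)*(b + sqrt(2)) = b^3 - b^2 + sqrt(2)*b^2 - 30*b - sqrt(2)*b - 30*sqrt(2)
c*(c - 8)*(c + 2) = c^3 - 6*c^2 - 16*c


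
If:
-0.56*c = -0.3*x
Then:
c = 0.535714285714286*x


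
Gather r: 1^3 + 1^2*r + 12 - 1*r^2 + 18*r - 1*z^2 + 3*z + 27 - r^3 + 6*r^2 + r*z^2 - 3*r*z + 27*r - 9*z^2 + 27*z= -r^3 + 5*r^2 + r*(z^2 - 3*z + 46) - 10*z^2 + 30*z + 40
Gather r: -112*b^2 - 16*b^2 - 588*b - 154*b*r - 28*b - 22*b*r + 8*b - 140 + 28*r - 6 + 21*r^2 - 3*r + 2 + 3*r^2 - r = -128*b^2 - 608*b + 24*r^2 + r*(24 - 176*b) - 144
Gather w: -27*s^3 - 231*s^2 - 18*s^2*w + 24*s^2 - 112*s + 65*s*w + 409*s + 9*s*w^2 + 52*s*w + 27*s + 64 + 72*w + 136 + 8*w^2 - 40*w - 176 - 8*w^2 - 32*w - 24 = -27*s^3 - 207*s^2 + 9*s*w^2 + 324*s + w*(-18*s^2 + 117*s)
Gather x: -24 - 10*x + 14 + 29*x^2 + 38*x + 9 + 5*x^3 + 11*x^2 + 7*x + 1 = 5*x^3 + 40*x^2 + 35*x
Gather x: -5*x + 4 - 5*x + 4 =8 - 10*x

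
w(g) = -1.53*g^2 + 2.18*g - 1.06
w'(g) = 2.18 - 3.06*g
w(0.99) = -0.40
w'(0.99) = -0.85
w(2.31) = -4.19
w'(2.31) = -4.89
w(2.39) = -4.59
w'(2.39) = -5.13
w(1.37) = -0.95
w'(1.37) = -2.01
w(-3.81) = -31.58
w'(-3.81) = 13.84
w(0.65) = -0.29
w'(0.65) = 0.19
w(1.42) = -1.05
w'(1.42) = -2.17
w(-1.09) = -5.25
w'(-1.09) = 5.52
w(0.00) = -1.06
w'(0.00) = 2.18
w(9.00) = -105.37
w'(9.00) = -25.36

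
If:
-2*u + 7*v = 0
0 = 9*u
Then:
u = 0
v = 0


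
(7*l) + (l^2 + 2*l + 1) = l^2 + 9*l + 1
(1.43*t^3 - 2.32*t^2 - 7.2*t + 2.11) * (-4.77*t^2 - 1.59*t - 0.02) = -6.8211*t^5 + 8.7927*t^4 + 38.0042*t^3 + 1.4297*t^2 - 3.2109*t - 0.0422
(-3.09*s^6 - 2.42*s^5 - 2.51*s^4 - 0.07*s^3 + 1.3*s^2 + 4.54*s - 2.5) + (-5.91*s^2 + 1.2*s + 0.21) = -3.09*s^6 - 2.42*s^5 - 2.51*s^4 - 0.07*s^3 - 4.61*s^2 + 5.74*s - 2.29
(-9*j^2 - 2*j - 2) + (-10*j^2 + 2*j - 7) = -19*j^2 - 9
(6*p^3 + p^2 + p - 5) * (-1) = -6*p^3 - p^2 - p + 5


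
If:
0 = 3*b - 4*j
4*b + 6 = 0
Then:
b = -3/2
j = -9/8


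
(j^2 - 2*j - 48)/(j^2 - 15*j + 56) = (j + 6)/(j - 7)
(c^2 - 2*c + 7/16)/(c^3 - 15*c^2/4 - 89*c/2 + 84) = (c - 1/4)/(c^2 - 2*c - 48)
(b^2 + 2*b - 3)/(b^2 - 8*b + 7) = (b + 3)/(b - 7)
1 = 1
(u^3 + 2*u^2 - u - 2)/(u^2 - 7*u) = (u^3 + 2*u^2 - u - 2)/(u*(u - 7))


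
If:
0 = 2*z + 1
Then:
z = -1/2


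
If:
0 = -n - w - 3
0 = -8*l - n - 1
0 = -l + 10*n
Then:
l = -10/81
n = -1/81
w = -242/81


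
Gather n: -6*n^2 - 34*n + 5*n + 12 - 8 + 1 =-6*n^2 - 29*n + 5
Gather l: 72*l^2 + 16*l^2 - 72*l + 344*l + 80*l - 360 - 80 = 88*l^2 + 352*l - 440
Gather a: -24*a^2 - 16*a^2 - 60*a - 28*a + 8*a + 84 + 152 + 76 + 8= -40*a^2 - 80*a + 320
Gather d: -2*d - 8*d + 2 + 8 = 10 - 10*d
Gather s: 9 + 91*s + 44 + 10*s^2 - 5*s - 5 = 10*s^2 + 86*s + 48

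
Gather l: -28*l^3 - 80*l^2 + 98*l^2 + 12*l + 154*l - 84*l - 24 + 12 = -28*l^3 + 18*l^2 + 82*l - 12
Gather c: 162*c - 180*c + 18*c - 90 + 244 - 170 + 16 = 0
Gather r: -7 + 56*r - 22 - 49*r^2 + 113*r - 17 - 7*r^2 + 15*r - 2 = -56*r^2 + 184*r - 48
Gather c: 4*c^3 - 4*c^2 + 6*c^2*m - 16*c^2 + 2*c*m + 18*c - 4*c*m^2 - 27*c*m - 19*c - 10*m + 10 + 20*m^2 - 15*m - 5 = 4*c^3 + c^2*(6*m - 20) + c*(-4*m^2 - 25*m - 1) + 20*m^2 - 25*m + 5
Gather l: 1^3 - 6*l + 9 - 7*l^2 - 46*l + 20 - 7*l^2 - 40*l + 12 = -14*l^2 - 92*l + 42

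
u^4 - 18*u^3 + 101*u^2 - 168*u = u*(u - 8)*(u - 7)*(u - 3)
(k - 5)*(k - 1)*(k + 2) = k^3 - 4*k^2 - 7*k + 10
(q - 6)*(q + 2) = q^2 - 4*q - 12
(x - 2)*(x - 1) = x^2 - 3*x + 2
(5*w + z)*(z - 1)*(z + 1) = 5*w*z^2 - 5*w + z^3 - z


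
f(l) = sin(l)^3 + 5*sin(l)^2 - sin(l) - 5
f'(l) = 3*sin(l)^2*cos(l) + 10*sin(l)*cos(l) - cos(l)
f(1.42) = -0.14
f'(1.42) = 1.78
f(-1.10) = -0.85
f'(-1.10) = -3.42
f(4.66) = -0.01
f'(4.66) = 0.42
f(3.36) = -4.56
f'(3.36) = 2.95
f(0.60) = -3.79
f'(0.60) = 4.62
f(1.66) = -0.05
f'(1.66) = -1.06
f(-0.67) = -2.69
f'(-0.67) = -4.74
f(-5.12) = -0.93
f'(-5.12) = 4.25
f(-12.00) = -3.94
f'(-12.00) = 4.41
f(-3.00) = -4.76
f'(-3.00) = 2.33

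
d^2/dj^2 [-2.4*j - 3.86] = 0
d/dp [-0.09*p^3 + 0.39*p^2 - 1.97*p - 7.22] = -0.27*p^2 + 0.78*p - 1.97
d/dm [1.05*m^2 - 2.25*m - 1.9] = 2.1*m - 2.25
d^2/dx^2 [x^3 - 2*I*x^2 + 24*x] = 6*x - 4*I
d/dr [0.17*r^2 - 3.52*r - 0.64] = 0.34*r - 3.52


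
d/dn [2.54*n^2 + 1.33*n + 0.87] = 5.08*n + 1.33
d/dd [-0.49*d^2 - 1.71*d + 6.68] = -0.98*d - 1.71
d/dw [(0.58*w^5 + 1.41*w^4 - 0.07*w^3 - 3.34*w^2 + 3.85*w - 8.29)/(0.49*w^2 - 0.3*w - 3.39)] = (0.8526*w^6 + 0.6858*w^5 - 11.1343*w^4 - 19.0776*w^3 - 0.1726*w^2 + 30.7694*w - 15.5385)/(0.2401*w^4 - 0.294*w^3 - 3.2322*w^2 + 2.034*w + 11.4921)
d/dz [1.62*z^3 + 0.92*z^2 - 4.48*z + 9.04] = 4.86*z^2 + 1.84*z - 4.48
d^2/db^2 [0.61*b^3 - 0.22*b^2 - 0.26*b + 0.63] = 3.66*b - 0.44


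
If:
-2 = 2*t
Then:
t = -1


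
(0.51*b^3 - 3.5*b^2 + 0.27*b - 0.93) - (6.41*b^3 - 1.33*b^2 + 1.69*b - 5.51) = -5.9*b^3 - 2.17*b^2 - 1.42*b + 4.58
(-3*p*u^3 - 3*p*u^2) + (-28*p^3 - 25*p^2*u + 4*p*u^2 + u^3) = -28*p^3 - 25*p^2*u - 3*p*u^3 + p*u^2 + u^3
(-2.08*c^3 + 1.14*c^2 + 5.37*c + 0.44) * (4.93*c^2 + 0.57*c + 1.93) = -10.2544*c^5 + 4.4346*c^4 + 23.1095*c^3 + 7.4303*c^2 + 10.6149*c + 0.8492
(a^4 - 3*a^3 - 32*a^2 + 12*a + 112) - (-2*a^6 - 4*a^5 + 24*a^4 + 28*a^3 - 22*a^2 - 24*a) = 2*a^6 + 4*a^5 - 23*a^4 - 31*a^3 - 10*a^2 + 36*a + 112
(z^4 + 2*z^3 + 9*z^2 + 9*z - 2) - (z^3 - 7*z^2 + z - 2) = z^4 + z^3 + 16*z^2 + 8*z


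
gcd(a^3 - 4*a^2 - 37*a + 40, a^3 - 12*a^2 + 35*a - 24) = a^2 - 9*a + 8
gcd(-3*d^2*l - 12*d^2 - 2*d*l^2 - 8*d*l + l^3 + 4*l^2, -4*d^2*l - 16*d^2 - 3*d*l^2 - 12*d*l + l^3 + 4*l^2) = d*l + 4*d + l^2 + 4*l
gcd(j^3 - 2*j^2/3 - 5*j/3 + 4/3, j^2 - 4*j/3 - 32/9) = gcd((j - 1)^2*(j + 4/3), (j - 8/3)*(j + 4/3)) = j + 4/3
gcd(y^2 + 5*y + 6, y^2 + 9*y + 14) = y + 2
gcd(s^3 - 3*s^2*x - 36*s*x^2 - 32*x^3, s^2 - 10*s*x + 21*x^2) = 1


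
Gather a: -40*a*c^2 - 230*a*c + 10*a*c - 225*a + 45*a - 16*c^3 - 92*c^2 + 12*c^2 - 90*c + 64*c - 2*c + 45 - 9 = a*(-40*c^2 - 220*c - 180) - 16*c^3 - 80*c^2 - 28*c + 36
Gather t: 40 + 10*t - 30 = 10*t + 10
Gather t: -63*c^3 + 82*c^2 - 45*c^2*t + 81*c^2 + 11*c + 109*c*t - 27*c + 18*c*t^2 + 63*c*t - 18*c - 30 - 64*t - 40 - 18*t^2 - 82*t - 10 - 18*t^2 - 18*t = -63*c^3 + 163*c^2 - 34*c + t^2*(18*c - 36) + t*(-45*c^2 + 172*c - 164) - 80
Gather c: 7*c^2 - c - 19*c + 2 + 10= 7*c^2 - 20*c + 12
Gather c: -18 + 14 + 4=0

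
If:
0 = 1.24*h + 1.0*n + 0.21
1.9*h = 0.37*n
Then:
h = -0.03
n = -0.17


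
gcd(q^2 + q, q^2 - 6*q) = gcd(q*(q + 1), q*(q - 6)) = q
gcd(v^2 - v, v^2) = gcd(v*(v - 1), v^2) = v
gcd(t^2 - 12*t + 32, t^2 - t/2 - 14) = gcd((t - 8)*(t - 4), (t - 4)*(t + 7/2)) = t - 4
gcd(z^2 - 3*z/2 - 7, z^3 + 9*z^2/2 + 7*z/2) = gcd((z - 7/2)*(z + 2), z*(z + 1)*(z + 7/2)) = 1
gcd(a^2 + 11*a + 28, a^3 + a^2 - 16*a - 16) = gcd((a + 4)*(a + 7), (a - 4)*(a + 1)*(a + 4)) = a + 4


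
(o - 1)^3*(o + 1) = o^4 - 2*o^3 + 2*o - 1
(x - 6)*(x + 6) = x^2 - 36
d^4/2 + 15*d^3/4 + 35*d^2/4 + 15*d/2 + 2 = (d/2 + 1/4)*(d + 1)*(d + 2)*(d + 4)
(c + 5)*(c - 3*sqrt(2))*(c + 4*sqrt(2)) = c^3 + sqrt(2)*c^2 + 5*c^2 - 24*c + 5*sqrt(2)*c - 120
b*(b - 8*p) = b^2 - 8*b*p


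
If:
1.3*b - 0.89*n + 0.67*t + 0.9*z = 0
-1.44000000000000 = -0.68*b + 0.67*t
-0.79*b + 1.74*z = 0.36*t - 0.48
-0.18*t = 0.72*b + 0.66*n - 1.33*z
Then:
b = 0.51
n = -0.88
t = -1.64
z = -0.38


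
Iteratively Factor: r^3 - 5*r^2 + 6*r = (r - 3)*(r^2 - 2*r) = r*(r - 3)*(r - 2)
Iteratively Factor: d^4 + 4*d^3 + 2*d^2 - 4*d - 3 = (d + 3)*(d^3 + d^2 - d - 1) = (d - 1)*(d + 3)*(d^2 + 2*d + 1) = (d - 1)*(d + 1)*(d + 3)*(d + 1)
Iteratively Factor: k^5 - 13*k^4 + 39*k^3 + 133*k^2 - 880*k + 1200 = (k - 3)*(k^4 - 10*k^3 + 9*k^2 + 160*k - 400) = (k - 3)*(k + 4)*(k^3 - 14*k^2 + 65*k - 100) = (k - 5)*(k - 3)*(k + 4)*(k^2 - 9*k + 20) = (k - 5)^2*(k - 3)*(k + 4)*(k - 4)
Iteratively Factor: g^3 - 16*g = (g)*(g^2 - 16) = g*(g + 4)*(g - 4)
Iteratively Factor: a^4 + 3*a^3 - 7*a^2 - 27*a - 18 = (a + 2)*(a^3 + a^2 - 9*a - 9) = (a + 1)*(a + 2)*(a^2 - 9) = (a + 1)*(a + 2)*(a + 3)*(a - 3)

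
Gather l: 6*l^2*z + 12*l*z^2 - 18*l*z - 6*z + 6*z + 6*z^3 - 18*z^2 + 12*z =6*l^2*z + l*(12*z^2 - 18*z) + 6*z^3 - 18*z^2 + 12*z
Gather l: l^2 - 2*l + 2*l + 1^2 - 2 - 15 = l^2 - 16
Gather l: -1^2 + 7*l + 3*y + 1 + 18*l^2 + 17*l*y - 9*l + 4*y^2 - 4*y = 18*l^2 + l*(17*y - 2) + 4*y^2 - y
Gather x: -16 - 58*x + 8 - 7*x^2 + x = -7*x^2 - 57*x - 8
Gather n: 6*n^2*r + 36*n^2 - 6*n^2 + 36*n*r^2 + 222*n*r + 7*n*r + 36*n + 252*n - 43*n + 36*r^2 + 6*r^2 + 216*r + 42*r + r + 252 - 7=n^2*(6*r + 30) + n*(36*r^2 + 229*r + 245) + 42*r^2 + 259*r + 245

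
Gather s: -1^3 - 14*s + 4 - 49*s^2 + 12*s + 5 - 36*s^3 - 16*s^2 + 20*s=-36*s^3 - 65*s^2 + 18*s + 8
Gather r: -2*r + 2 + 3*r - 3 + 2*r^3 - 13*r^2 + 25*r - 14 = 2*r^3 - 13*r^2 + 26*r - 15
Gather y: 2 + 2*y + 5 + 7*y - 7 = 9*y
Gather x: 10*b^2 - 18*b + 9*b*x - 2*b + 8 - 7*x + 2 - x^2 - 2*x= 10*b^2 - 20*b - x^2 + x*(9*b - 9) + 10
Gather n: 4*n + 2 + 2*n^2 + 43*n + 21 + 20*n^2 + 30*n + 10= 22*n^2 + 77*n + 33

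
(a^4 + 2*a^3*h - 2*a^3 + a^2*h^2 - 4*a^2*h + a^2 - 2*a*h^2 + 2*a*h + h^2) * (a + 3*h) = a^5 + 5*a^4*h - 2*a^4 + 7*a^3*h^2 - 10*a^3*h + a^3 + 3*a^2*h^3 - 14*a^2*h^2 + 5*a^2*h - 6*a*h^3 + 7*a*h^2 + 3*h^3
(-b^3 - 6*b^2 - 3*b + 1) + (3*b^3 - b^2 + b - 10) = 2*b^3 - 7*b^2 - 2*b - 9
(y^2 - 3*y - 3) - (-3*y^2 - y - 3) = 4*y^2 - 2*y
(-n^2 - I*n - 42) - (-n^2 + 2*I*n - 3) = -3*I*n - 39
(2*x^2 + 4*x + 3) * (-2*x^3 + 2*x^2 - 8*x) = -4*x^5 - 4*x^4 - 14*x^3 - 26*x^2 - 24*x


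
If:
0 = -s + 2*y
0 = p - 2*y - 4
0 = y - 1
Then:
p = 6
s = 2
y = 1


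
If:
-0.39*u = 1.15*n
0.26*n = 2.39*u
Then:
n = 0.00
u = 0.00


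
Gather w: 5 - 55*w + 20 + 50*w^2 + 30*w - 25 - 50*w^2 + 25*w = 0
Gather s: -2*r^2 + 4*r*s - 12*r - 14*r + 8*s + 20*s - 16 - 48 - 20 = -2*r^2 - 26*r + s*(4*r + 28) - 84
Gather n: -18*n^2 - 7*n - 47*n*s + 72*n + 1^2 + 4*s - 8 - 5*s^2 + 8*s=-18*n^2 + n*(65 - 47*s) - 5*s^2 + 12*s - 7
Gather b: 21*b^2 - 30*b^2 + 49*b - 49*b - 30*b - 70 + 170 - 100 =-9*b^2 - 30*b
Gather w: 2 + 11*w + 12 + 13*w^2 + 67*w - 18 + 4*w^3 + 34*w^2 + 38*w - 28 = 4*w^3 + 47*w^2 + 116*w - 32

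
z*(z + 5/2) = z^2 + 5*z/2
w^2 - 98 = (w - 7*sqrt(2))*(w + 7*sqrt(2))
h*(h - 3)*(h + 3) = h^3 - 9*h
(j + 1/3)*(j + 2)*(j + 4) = j^3 + 19*j^2/3 + 10*j + 8/3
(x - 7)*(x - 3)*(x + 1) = x^3 - 9*x^2 + 11*x + 21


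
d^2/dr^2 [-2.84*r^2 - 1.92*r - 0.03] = -5.68000000000000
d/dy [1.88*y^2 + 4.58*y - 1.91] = 3.76*y + 4.58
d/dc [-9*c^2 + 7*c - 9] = 7 - 18*c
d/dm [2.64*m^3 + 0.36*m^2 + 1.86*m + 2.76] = 7.92*m^2 + 0.72*m + 1.86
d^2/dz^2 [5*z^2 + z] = 10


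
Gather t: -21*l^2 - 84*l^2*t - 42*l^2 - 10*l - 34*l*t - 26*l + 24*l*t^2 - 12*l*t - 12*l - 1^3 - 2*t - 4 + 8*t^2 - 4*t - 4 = -63*l^2 - 48*l + t^2*(24*l + 8) + t*(-84*l^2 - 46*l - 6) - 9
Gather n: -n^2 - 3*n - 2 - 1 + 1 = -n^2 - 3*n - 2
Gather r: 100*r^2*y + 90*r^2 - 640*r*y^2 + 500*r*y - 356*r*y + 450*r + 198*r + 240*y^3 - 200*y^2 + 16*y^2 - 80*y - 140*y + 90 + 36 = r^2*(100*y + 90) + r*(-640*y^2 + 144*y + 648) + 240*y^3 - 184*y^2 - 220*y + 126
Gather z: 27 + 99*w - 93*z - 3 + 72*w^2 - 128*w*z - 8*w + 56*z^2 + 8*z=72*w^2 + 91*w + 56*z^2 + z*(-128*w - 85) + 24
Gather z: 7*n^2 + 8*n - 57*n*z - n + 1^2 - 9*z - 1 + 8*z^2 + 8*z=7*n^2 + 7*n + 8*z^2 + z*(-57*n - 1)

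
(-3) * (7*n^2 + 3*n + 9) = -21*n^2 - 9*n - 27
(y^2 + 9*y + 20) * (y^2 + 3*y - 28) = y^4 + 12*y^3 + 19*y^2 - 192*y - 560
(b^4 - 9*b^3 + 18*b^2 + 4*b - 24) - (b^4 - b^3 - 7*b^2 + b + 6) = -8*b^3 + 25*b^2 + 3*b - 30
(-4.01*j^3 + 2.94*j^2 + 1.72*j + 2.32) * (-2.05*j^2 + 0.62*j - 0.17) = 8.2205*j^5 - 8.5132*j^4 - 1.0215*j^3 - 4.1894*j^2 + 1.146*j - 0.3944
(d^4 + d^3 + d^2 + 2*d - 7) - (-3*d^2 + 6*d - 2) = d^4 + d^3 + 4*d^2 - 4*d - 5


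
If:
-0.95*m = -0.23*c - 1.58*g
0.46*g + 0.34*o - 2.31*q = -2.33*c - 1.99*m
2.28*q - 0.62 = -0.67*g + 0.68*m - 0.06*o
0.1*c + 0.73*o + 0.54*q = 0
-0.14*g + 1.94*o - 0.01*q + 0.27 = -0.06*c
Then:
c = 7.72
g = -5.90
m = -7.94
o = -0.81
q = -0.34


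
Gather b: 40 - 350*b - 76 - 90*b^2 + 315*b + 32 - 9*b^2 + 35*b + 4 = -99*b^2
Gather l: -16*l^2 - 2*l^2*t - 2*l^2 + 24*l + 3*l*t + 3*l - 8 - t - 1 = l^2*(-2*t - 18) + l*(3*t + 27) - t - 9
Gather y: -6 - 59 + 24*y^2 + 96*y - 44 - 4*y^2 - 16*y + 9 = 20*y^2 + 80*y - 100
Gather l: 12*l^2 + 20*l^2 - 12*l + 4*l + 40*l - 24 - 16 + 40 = 32*l^2 + 32*l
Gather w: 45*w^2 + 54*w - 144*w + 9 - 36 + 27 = 45*w^2 - 90*w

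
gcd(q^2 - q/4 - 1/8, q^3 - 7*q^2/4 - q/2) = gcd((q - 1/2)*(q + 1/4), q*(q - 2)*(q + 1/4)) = q + 1/4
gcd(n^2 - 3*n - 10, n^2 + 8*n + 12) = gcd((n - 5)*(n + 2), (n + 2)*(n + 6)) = n + 2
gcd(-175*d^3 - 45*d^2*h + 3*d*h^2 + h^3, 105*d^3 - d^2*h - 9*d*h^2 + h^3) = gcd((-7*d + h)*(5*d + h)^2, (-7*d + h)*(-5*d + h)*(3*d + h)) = 7*d - h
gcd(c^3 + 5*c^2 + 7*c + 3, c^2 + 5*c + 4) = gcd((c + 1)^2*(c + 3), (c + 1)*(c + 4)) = c + 1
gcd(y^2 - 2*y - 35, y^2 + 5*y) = y + 5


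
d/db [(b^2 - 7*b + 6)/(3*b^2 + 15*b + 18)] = 4*(b^2 - 6)/(b^4 + 10*b^3 + 37*b^2 + 60*b + 36)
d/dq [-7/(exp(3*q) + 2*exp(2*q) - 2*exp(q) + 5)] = (21*exp(2*q) + 28*exp(q) - 14)*exp(q)/(exp(3*q) + 2*exp(2*q) - 2*exp(q) + 5)^2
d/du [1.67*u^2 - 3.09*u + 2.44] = 3.34*u - 3.09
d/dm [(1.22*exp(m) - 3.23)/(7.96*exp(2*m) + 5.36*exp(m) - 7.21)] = (-9.7112*exp(2*m) + 51.4216*exp(m) + 8.5166)*exp(m)/(63.3616*exp(4*m) + 85.3312*exp(3*m) - 86.0536*exp(2*m) - 77.2912*exp(m) + 51.9841)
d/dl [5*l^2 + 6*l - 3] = 10*l + 6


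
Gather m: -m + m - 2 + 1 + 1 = 0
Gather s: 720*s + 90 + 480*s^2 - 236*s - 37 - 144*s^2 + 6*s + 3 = 336*s^2 + 490*s + 56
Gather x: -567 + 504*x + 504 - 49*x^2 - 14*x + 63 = -49*x^2 + 490*x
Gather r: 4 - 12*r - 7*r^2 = -7*r^2 - 12*r + 4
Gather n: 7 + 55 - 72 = -10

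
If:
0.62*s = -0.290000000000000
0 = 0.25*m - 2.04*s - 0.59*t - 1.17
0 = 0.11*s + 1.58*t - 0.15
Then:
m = 1.16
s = -0.47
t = 0.13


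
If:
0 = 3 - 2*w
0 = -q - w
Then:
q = -3/2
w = 3/2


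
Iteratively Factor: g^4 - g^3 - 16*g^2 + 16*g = (g - 1)*(g^3 - 16*g) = (g - 4)*(g - 1)*(g^2 + 4*g) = g*(g - 4)*(g - 1)*(g + 4)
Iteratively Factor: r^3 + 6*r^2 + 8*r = (r + 4)*(r^2 + 2*r) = (r + 2)*(r + 4)*(r)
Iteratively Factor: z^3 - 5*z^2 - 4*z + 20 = (z - 5)*(z^2 - 4) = (z - 5)*(z + 2)*(z - 2)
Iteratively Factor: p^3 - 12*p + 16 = (p - 2)*(p^2 + 2*p - 8) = (p - 2)^2*(p + 4)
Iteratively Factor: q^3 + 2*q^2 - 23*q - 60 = (q + 3)*(q^2 - q - 20) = (q + 3)*(q + 4)*(q - 5)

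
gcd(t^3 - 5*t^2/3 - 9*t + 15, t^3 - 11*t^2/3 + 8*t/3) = 1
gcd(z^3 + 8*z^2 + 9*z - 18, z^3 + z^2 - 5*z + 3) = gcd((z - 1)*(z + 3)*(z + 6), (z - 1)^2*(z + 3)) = z^2 + 2*z - 3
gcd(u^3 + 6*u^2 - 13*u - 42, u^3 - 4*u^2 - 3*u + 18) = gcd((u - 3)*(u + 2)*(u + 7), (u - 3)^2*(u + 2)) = u^2 - u - 6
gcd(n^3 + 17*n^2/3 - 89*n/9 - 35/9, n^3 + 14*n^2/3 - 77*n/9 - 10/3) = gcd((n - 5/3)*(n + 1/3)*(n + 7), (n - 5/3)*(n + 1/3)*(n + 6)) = n^2 - 4*n/3 - 5/9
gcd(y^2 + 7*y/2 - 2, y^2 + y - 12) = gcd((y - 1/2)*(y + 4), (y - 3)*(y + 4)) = y + 4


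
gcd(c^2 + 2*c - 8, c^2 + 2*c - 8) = c^2 + 2*c - 8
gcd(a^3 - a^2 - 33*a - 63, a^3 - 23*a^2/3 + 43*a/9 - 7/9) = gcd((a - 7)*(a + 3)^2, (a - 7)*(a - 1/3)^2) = a - 7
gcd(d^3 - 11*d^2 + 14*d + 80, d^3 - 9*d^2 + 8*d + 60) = d^2 - 3*d - 10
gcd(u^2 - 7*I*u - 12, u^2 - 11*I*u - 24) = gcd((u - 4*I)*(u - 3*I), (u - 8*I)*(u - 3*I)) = u - 3*I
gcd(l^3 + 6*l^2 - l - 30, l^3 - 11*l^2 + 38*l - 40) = l - 2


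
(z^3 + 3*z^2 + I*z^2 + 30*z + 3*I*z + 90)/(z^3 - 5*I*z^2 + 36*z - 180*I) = (z + 3)/(z - 6*I)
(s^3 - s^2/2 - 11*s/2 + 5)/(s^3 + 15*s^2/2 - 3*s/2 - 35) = (s - 1)/(s + 7)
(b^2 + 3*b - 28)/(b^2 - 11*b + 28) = (b + 7)/(b - 7)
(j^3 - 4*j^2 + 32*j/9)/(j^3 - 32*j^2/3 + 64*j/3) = (j - 4/3)/(j - 8)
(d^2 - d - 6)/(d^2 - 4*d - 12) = (d - 3)/(d - 6)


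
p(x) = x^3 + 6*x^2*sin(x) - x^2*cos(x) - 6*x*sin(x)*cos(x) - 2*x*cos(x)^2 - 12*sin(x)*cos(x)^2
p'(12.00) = 933.94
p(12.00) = 1162.98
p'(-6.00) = 328.52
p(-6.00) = -172.58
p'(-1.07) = 25.97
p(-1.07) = -7.58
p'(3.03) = -25.01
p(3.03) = 37.78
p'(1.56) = 38.20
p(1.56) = 18.27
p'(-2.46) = -6.77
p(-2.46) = -18.32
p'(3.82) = -59.61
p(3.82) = 0.89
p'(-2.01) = -2.62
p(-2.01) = -21.01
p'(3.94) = -57.91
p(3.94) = -6.18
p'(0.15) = -14.51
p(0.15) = -2.18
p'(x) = x^2*sin(x) + 6*x^2*cos(x) + 3*x^2 + 6*x*sin(x)^2 + 4*x*sin(x)*cos(x) + 12*x*sin(x) - 6*x*cos(x)^2 - 2*x*cos(x) + 24*sin(x)^2*cos(x) - 6*sin(x)*cos(x) - 12*cos(x)^3 - 2*cos(x)^2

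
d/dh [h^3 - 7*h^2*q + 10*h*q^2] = 3*h^2 - 14*h*q + 10*q^2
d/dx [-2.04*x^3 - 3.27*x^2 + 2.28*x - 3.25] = -6.12*x^2 - 6.54*x + 2.28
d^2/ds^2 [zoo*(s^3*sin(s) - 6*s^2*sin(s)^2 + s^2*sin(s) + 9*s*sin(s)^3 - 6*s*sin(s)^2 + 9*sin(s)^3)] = zoo*s^3*sin(s) + zoo*s^2*sin(s + pi/4) + zoo*s^2 + zoo*s*sin(s) + zoo*s*sin(2*s) + zoo*s*cos(s) + zoo*s + zoo*sin(s) + zoo*cos(s) + zoo*cos(3*s) + zoo*cos(2*s + pi/4) + zoo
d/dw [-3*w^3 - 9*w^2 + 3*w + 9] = -9*w^2 - 18*w + 3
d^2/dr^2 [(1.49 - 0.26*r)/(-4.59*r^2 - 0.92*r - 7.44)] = ((13.1998 - 7.1604*r)*(4.59*r^2 + 0.92*r + 7.44) + (0.26*r - 1.49)*(9.18*r + 0.92)*(18.36*r + 1.84))/(4.59*r^2 + 0.92*r + 7.44)^3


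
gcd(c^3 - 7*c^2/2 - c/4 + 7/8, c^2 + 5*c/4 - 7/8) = c - 1/2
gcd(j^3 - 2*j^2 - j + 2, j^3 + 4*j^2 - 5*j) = j - 1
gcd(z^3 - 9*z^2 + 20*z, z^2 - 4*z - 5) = z - 5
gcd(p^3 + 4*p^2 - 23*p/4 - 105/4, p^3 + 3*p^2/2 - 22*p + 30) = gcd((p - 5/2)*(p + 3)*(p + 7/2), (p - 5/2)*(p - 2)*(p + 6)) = p - 5/2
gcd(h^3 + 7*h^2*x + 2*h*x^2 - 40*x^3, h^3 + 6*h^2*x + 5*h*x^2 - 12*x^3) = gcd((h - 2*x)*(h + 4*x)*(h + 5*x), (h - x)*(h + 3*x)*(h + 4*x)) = h + 4*x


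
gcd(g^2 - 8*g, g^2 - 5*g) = g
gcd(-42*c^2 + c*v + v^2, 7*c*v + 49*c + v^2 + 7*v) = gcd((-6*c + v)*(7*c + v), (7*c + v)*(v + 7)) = 7*c + v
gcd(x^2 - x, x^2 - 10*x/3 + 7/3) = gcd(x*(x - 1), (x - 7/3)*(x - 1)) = x - 1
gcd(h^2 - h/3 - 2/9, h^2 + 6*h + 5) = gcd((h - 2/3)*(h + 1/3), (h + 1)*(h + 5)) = 1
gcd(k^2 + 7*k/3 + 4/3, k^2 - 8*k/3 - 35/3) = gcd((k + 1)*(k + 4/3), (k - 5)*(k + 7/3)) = 1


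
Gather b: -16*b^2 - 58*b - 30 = -16*b^2 - 58*b - 30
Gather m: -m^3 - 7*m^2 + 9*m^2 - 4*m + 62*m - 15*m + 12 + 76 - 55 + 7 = -m^3 + 2*m^2 + 43*m + 40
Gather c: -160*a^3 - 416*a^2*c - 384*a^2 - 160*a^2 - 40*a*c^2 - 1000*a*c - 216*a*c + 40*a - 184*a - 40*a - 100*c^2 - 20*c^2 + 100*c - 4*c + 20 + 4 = -160*a^3 - 544*a^2 - 184*a + c^2*(-40*a - 120) + c*(-416*a^2 - 1216*a + 96) + 24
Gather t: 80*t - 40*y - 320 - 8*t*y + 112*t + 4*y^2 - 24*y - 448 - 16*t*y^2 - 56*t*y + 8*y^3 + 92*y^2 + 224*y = t*(-16*y^2 - 64*y + 192) + 8*y^3 + 96*y^2 + 160*y - 768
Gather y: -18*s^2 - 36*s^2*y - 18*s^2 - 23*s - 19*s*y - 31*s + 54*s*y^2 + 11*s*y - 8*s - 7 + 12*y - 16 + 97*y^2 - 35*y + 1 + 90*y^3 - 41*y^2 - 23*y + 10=-36*s^2 - 62*s + 90*y^3 + y^2*(54*s + 56) + y*(-36*s^2 - 8*s - 46) - 12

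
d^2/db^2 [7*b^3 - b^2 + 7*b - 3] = 42*b - 2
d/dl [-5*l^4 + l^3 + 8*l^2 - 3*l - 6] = -20*l^3 + 3*l^2 + 16*l - 3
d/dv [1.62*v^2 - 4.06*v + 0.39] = 3.24*v - 4.06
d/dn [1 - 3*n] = -3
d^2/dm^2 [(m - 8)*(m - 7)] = 2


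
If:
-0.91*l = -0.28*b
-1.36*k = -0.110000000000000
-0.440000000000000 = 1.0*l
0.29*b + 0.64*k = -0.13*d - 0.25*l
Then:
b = -1.43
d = 3.64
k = 0.08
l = -0.44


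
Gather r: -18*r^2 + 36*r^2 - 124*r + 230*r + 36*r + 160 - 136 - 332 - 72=18*r^2 + 142*r - 380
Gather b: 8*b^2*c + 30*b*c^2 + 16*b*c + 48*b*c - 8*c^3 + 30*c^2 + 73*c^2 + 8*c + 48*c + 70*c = 8*b^2*c + b*(30*c^2 + 64*c) - 8*c^3 + 103*c^2 + 126*c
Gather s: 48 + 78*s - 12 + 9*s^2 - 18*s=9*s^2 + 60*s + 36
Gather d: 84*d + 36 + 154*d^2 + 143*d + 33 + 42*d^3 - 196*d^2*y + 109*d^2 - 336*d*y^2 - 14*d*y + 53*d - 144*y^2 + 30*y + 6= 42*d^3 + d^2*(263 - 196*y) + d*(-336*y^2 - 14*y + 280) - 144*y^2 + 30*y + 75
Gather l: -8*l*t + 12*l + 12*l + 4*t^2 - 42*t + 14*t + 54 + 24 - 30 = l*(24 - 8*t) + 4*t^2 - 28*t + 48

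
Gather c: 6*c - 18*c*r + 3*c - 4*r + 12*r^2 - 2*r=c*(9 - 18*r) + 12*r^2 - 6*r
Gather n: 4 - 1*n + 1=5 - n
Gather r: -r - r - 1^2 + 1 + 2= 2 - 2*r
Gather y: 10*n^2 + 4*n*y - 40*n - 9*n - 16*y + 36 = 10*n^2 - 49*n + y*(4*n - 16) + 36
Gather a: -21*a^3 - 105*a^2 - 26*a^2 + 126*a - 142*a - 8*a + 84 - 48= -21*a^3 - 131*a^2 - 24*a + 36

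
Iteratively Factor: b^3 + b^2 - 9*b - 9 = (b - 3)*(b^2 + 4*b + 3) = (b - 3)*(b + 1)*(b + 3)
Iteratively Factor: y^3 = (y)*(y^2) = y^2*(y)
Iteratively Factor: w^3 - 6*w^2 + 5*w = (w)*(w^2 - 6*w + 5) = w*(w - 1)*(w - 5)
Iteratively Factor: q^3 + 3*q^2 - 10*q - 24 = (q + 2)*(q^2 + q - 12) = (q + 2)*(q + 4)*(q - 3)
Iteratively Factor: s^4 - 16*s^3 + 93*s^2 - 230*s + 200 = (s - 5)*(s^3 - 11*s^2 + 38*s - 40) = (s - 5)*(s - 2)*(s^2 - 9*s + 20) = (s - 5)^2*(s - 2)*(s - 4)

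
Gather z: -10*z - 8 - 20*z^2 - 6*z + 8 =-20*z^2 - 16*z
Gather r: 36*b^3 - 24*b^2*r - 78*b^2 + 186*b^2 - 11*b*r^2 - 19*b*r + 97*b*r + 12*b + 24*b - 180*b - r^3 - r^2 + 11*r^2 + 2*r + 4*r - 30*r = 36*b^3 + 108*b^2 - 144*b - r^3 + r^2*(10 - 11*b) + r*(-24*b^2 + 78*b - 24)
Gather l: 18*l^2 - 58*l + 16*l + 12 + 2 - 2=18*l^2 - 42*l + 12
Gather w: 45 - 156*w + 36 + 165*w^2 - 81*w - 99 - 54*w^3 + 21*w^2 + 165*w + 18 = -54*w^3 + 186*w^2 - 72*w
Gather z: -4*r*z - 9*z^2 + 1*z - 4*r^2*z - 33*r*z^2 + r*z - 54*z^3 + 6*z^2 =-54*z^3 + z^2*(-33*r - 3) + z*(-4*r^2 - 3*r + 1)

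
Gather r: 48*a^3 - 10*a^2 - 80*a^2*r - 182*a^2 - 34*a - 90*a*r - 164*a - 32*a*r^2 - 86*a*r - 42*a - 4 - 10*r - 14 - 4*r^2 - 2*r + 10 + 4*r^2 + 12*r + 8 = 48*a^3 - 192*a^2 - 32*a*r^2 - 240*a + r*(-80*a^2 - 176*a)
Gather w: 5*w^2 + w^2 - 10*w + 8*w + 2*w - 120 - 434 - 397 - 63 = 6*w^2 - 1014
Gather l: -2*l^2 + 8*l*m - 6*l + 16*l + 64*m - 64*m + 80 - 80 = -2*l^2 + l*(8*m + 10)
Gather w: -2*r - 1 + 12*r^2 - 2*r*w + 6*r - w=12*r^2 + 4*r + w*(-2*r - 1) - 1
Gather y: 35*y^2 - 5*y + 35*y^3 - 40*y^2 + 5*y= 35*y^3 - 5*y^2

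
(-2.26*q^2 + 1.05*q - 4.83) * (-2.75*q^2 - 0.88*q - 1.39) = 6.215*q^4 - 0.8987*q^3 + 15.4999*q^2 + 2.7909*q + 6.7137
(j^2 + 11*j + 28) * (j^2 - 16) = j^4 + 11*j^3 + 12*j^2 - 176*j - 448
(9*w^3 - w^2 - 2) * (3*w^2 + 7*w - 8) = 27*w^5 + 60*w^4 - 79*w^3 + 2*w^2 - 14*w + 16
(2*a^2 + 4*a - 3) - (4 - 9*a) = 2*a^2 + 13*a - 7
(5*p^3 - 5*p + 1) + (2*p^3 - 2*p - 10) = 7*p^3 - 7*p - 9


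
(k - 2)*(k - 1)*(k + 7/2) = k^3 + k^2/2 - 17*k/2 + 7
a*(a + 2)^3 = a^4 + 6*a^3 + 12*a^2 + 8*a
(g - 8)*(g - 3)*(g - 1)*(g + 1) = g^4 - 11*g^3 + 23*g^2 + 11*g - 24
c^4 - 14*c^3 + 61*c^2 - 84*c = c*(c - 7)*(c - 4)*(c - 3)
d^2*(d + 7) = d^3 + 7*d^2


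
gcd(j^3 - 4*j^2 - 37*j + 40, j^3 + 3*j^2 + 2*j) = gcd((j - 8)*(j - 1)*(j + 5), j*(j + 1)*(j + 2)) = 1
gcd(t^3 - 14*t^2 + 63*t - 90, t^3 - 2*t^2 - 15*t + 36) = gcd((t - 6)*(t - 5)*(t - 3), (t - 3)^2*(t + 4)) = t - 3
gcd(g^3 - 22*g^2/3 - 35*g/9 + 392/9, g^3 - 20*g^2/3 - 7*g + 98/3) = g^2 - 14*g/3 - 49/3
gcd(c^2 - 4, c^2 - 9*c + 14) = c - 2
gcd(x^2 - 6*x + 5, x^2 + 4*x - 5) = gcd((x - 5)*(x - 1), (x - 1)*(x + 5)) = x - 1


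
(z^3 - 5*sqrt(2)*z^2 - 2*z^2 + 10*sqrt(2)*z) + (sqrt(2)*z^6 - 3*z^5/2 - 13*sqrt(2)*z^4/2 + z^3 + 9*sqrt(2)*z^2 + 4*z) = sqrt(2)*z^6 - 3*z^5/2 - 13*sqrt(2)*z^4/2 + 2*z^3 - 2*z^2 + 4*sqrt(2)*z^2 + 4*z + 10*sqrt(2)*z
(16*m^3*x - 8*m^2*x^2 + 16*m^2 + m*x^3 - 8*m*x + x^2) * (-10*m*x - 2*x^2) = -160*m^4*x^2 + 48*m^3*x^3 - 160*m^3*x + 6*m^2*x^4 + 48*m^2*x^2 - 2*m*x^5 + 6*m*x^3 - 2*x^4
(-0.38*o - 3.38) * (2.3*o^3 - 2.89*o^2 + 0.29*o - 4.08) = -0.874*o^4 - 6.6758*o^3 + 9.658*o^2 + 0.5702*o + 13.7904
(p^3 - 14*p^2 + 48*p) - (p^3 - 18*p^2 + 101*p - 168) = 4*p^2 - 53*p + 168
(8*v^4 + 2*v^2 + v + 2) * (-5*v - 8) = -40*v^5 - 64*v^4 - 10*v^3 - 21*v^2 - 18*v - 16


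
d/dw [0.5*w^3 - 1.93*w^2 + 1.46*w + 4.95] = 1.5*w^2 - 3.86*w + 1.46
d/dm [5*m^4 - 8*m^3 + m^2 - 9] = 2*m*(10*m^2 - 12*m + 1)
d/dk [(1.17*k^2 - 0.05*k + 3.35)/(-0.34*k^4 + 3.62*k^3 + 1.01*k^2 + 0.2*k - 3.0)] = (0.7956*k^5 - 4.2864*k^4 + 4.918*k^3 - 36.0965*k^2 - 13.787*k - 0.52)/(0.1156*k^8 - 2.4616*k^7 + 12.4176*k^6 + 7.1764*k^5 + 4.5081*k^4 - 21.316*k^3 - 6.02*k^2 - 1.2*k + 9.0)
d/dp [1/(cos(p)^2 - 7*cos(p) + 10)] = (2*cos(p) - 7)*sin(p)/(cos(p)^2 - 7*cos(p) + 10)^2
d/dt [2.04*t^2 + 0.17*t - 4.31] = 4.08*t + 0.17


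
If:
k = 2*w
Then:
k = 2*w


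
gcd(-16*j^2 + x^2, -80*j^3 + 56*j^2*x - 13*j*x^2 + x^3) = -4*j + x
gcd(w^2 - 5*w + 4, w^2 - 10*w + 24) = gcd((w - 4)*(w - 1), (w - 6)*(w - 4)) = w - 4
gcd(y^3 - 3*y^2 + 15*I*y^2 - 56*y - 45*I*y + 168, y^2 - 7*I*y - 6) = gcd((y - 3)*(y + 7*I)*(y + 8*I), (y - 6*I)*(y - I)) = 1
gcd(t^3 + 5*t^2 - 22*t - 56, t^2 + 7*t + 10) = t + 2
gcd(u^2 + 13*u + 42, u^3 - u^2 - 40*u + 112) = u + 7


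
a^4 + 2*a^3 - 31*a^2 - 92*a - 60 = (a - 6)*(a + 1)*(a + 2)*(a + 5)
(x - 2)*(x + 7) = x^2 + 5*x - 14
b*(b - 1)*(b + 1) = b^3 - b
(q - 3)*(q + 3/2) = q^2 - 3*q/2 - 9/2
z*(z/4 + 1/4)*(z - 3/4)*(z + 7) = z^4/4 + 29*z^3/16 + z^2/4 - 21*z/16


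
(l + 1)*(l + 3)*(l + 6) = l^3 + 10*l^2 + 27*l + 18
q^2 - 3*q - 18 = (q - 6)*(q + 3)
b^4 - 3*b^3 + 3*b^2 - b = b*(b - 1)^3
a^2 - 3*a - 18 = (a - 6)*(a + 3)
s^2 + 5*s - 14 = (s - 2)*(s + 7)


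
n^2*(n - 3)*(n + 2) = n^4 - n^3 - 6*n^2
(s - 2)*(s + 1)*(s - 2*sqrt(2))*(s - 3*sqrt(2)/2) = s^4 - 7*sqrt(2)*s^3/2 - s^3 + 4*s^2 + 7*sqrt(2)*s^2/2 - 6*s + 7*sqrt(2)*s - 12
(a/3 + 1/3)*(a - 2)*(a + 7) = a^3/3 + 2*a^2 - 3*a - 14/3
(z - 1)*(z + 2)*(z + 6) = z^3 + 7*z^2 + 4*z - 12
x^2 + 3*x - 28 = (x - 4)*(x + 7)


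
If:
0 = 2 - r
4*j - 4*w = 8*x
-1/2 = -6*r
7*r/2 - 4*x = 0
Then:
No Solution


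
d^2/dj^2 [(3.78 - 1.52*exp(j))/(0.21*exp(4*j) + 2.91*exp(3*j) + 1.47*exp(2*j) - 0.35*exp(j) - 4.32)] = (-0.603288*exp(8*j) - 7.550424*exp(7*j) + 0.704538000000014*exp(6*j) + 281.575602*exp(5*j) + 138.33078*exp(4*j) - 169.348548*exp(3*j) + 363.922146*exp(2*j) + 98.779338*exp(j) - 34.082208)*exp(j)/(0.009261*exp(12*j) + 0.384993*exp(11*j) + 5.529384*exp(10*j) + 29.985768*exp(9*j) + 36.850842*exp(8*j) - 6.51483*exp(7*j) - 123.477552*exp(6*j) - 110.172384*exp(5*j) + 10.691793*exp(4*j) + 176.215717*exp(3*j) + 80.713584*exp(2*j) - 19.59552*exp(j) - 80.621568)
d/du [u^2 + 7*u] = 2*u + 7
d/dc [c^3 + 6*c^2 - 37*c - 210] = 3*c^2 + 12*c - 37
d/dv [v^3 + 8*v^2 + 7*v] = 3*v^2 + 16*v + 7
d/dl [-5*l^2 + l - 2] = 1 - 10*l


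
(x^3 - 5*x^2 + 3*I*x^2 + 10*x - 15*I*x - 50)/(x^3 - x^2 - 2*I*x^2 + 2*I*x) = (x^2 + 5*x*(-1 + I) - 25*I)/(x*(x - 1))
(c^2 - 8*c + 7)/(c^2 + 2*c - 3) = (c - 7)/(c + 3)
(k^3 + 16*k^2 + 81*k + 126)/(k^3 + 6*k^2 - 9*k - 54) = (k + 7)/(k - 3)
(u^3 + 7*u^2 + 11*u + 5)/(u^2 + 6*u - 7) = (u^3 + 7*u^2 + 11*u + 5)/(u^2 + 6*u - 7)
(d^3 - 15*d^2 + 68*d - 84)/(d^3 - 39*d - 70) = (d^2 - 8*d + 12)/(d^2 + 7*d + 10)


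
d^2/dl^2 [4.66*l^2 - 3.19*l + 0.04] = 9.32000000000000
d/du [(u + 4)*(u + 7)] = 2*u + 11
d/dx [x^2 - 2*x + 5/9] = 2*x - 2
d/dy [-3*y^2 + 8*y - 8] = 8 - 6*y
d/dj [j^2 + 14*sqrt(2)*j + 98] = 2*j + 14*sqrt(2)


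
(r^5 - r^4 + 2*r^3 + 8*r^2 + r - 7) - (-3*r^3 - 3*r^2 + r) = r^5 - r^4 + 5*r^3 + 11*r^2 - 7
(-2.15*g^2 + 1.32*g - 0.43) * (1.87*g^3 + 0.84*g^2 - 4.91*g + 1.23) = -4.0205*g^5 + 0.662400000000001*g^4 + 10.8612*g^3 - 9.4869*g^2 + 3.7349*g - 0.5289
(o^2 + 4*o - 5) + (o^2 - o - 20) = 2*o^2 + 3*o - 25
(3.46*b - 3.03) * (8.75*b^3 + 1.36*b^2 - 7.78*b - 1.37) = 30.275*b^4 - 21.8069*b^3 - 31.0396*b^2 + 18.8332*b + 4.1511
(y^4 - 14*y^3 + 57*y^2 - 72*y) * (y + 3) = y^5 - 11*y^4 + 15*y^3 + 99*y^2 - 216*y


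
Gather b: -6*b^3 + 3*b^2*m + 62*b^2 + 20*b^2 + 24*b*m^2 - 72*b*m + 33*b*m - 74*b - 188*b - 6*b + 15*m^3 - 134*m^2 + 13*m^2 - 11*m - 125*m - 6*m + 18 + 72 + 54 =-6*b^3 + b^2*(3*m + 82) + b*(24*m^2 - 39*m - 268) + 15*m^3 - 121*m^2 - 142*m + 144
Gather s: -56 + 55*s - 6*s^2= -6*s^2 + 55*s - 56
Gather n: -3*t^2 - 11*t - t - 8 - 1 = -3*t^2 - 12*t - 9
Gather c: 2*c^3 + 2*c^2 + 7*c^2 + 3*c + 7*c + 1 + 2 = 2*c^3 + 9*c^2 + 10*c + 3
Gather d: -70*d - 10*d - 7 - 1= -80*d - 8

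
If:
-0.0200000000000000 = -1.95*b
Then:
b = 0.01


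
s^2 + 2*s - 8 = (s - 2)*(s + 4)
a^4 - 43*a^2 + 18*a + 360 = (a - 5)*(a - 4)*(a + 3)*(a + 6)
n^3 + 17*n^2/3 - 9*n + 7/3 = (n - 1)*(n - 1/3)*(n + 7)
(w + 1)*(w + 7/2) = w^2 + 9*w/2 + 7/2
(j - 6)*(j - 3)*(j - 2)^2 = j^4 - 13*j^3 + 58*j^2 - 108*j + 72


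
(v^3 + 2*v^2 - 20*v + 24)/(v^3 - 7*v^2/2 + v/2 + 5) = 2*(v^2 + 4*v - 12)/(2*v^2 - 3*v - 5)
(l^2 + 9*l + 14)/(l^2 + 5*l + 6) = (l + 7)/(l + 3)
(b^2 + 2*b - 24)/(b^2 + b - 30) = (b - 4)/(b - 5)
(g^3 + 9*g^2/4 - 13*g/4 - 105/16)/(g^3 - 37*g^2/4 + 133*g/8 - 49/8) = (4*g^2 + 16*g + 15)/(2*(2*g^2 - 15*g + 7))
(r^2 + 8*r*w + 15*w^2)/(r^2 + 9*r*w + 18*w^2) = (r + 5*w)/(r + 6*w)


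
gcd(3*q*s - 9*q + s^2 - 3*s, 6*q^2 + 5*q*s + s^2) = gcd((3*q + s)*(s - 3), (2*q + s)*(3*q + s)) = 3*q + s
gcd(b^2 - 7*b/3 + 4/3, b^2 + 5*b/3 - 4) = b - 4/3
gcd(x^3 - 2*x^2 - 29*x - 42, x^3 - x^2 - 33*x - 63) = x^2 - 4*x - 21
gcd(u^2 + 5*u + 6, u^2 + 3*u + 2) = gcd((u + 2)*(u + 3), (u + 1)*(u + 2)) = u + 2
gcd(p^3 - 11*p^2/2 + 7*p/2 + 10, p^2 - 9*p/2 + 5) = p - 5/2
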